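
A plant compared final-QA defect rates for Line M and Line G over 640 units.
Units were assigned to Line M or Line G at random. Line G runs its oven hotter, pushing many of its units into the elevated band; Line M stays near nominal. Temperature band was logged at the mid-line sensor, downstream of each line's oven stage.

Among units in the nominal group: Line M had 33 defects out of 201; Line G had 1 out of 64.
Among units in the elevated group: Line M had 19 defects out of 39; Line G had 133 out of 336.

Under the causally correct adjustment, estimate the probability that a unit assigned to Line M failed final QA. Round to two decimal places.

0.22

The in-process temperature band-specific comparison favours Line G throughout, but the pooled figures favour Line M. The question is whether to condition on in-process temperature band.
In-process temperature band is downstream of the line. One should not condition on a consequence of treatment, so the overall rates are the right comparison.
So P(outcome | do(Line M)) is just the pooled rate for Line M: 52/240 = 0.217.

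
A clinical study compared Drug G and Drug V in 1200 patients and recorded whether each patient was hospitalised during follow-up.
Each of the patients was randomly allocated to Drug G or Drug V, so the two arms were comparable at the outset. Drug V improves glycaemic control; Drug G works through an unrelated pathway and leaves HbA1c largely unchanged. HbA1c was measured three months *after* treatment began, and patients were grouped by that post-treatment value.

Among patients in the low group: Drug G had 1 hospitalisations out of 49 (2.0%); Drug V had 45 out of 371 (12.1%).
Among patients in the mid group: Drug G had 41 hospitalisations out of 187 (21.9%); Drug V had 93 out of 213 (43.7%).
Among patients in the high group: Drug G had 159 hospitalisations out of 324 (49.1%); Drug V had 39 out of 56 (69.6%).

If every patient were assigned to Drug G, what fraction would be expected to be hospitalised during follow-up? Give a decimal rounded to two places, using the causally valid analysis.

Because the drug influences HbA1c, HbA1c is a post-treatment mediator, not a confounder. Stratifying on it would bias the estimate; the causal effect is the crude pooled difference.
So P(outcome | do(Drug G)) is just the pooled rate for Drug G: 201/560 = 0.359.

0.36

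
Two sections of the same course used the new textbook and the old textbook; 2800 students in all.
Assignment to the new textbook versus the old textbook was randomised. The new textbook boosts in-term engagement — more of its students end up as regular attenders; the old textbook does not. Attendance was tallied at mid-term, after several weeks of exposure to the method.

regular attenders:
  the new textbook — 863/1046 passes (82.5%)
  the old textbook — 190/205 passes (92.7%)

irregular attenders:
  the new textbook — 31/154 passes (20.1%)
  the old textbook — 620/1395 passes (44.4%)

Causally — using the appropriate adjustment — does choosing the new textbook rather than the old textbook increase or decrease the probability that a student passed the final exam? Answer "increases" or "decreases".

increases

Within every mid-term attendance level the old textbook has the higher rate, yet pooled the new textbook does — Simpson's reversal.
Because the teaching method influences mid-term attendance, mid-term attendance is a post-treatment mediator, not a confounder. Stratifying on it would bias the estimate; the causal effect is the crude pooled difference.
Pooled: the new textbook 74.5% vs the old textbook 50.6%; the new textbook is higher overall.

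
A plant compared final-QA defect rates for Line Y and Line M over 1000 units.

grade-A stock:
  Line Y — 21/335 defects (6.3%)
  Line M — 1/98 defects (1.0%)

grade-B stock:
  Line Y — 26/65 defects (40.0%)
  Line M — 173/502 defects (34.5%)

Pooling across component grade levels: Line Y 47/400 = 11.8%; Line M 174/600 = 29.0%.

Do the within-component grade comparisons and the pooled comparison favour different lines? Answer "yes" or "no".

yes

Within each component grade level (grade-A stock 6.3% vs 1.0%; grade-B stock 40.0% vs 34.5%), Line M has the lower rate every time. Pooled: 11.8% vs 29.0% — Line Y has the lower rate overall. The two comparisons disagree.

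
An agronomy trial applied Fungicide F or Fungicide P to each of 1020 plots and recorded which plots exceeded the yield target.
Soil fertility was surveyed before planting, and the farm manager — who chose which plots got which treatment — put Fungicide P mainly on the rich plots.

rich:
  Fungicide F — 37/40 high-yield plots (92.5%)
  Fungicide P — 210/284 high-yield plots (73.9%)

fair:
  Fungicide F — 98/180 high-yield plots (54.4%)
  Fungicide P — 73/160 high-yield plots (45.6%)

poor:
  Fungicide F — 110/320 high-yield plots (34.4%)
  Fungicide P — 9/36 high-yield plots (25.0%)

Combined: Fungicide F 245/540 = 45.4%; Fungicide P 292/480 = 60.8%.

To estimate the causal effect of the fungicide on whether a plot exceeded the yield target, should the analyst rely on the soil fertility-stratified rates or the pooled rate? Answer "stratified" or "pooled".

The soil fertility-specific comparison favours Fungicide F throughout, but the pooled figures favour Fungicide P. The question is whether to condition on soil fertility.
Since soil fertility is a pre-existing factor (not a product of the fungicide) and it affects the outcome on its own, it is a confounder. The stratified rates, not the pooled rate, identify the causal effect.
Within each level — rich: 92.5% vs 73.9%; fair: 54.4% vs 45.6%; poor: 34.4% vs 25.0% — Fungicide F is higher every time.

stratified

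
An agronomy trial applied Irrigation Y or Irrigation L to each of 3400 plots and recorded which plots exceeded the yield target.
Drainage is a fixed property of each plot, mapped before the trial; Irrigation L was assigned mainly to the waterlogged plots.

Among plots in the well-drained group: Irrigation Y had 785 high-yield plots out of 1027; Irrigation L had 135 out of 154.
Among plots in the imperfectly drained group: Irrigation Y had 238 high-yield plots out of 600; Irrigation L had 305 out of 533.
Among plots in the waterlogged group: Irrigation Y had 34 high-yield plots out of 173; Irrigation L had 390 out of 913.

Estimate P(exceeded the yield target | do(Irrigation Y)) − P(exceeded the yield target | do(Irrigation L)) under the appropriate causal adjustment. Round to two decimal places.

-0.17

Irrigation L is higher inside every field drainage stratum but Irrigation Y is higher in aggregate. Whether to stratify depends on how field drainage relates to the irrigation.
Here field drainage is a common cause — it drives both which irrigation a case falls under and the outcome. The crude comparison mixes populations; the stratum-specific rates are the causally relevant ones.
Adjusting over the population distribution of field drainage: 0.347·(0.764−0.877) + 0.333·(0.397−0.572) + 0.319·(0.197−0.427) = -0.171.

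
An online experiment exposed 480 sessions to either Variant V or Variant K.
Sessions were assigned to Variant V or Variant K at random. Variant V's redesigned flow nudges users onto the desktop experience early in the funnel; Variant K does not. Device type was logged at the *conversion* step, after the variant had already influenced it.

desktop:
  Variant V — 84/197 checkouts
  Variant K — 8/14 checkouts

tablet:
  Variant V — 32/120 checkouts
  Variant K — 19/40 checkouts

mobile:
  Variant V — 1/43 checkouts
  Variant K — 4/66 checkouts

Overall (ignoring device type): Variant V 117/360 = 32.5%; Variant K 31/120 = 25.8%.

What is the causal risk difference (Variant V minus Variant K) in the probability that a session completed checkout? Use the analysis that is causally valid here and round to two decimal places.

+0.07

The device type-specific comparison favours Variant K throughout, but the pooled figures favour Variant V. The question is whether to condition on device type.
Device type is downstream of the variant. One should not condition on a consequence of treatment, so the overall rates are the right comparison.
The causal difference is the pooled difference: 0.325 − 0.258 = +0.067.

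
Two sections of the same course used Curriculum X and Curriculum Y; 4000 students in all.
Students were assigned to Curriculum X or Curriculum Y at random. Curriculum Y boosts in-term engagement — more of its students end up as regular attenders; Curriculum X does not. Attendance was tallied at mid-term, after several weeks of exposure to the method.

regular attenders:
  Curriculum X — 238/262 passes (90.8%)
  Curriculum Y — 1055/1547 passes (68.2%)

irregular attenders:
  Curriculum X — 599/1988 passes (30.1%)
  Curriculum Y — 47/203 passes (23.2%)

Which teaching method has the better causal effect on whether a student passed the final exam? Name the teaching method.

Curriculum Y

The mid-term attendance-specific comparison favours Curriculum X throughout, but the pooled figures favour Curriculum Y. The question is whether to condition on mid-term attendance.
The distribution of mid-term attendance is itself part of what the teaching method does — it is an intermediate outcome. Holding it fixed would remove that part of the effect; the total effect is the pooled difference.
Pooled: Curriculum X 37.2% vs Curriculum Y 63.0%; Curriculum Y is higher overall.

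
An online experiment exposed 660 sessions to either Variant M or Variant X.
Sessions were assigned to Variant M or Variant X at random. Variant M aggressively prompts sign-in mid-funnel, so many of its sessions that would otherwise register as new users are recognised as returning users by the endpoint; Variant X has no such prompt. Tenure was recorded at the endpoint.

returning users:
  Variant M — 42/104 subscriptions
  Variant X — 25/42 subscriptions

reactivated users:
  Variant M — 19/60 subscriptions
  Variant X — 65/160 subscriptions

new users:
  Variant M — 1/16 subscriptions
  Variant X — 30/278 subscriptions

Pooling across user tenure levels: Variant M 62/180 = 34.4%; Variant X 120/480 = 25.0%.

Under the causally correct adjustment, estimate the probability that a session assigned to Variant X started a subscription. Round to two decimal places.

0.25

User tenure is downstream of the variant. One should not condition on a consequence of treatment, so the overall rates are the right comparison.
So P(outcome | do(Variant X)) is just the pooled rate for Variant X: 120/480 = 0.250.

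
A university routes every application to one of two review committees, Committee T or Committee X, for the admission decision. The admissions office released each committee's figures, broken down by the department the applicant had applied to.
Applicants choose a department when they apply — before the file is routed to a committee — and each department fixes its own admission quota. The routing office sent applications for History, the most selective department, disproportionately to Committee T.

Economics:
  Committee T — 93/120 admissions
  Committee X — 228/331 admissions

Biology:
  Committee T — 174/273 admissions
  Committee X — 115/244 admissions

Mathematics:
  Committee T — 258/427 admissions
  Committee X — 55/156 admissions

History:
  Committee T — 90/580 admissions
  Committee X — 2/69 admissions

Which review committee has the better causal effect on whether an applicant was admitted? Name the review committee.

Within every department level Committee T has the higher rate, yet pooled Committee X does — Simpson's reversal.
Department satisfies the back-door criterion: it is not a descendant of the review committee, and it blocks the spurious path from review committee to outcome. Adjusting for it (i.e., using the within-department rates) gives the causal effect.
Within each level — Economics: 77.5% vs 68.9%; Biology: 63.7% vs 47.1%; Mathematics: 60.4% vs 35.3%; History: 15.5% vs 2.9% — Committee T is higher every time.

Committee T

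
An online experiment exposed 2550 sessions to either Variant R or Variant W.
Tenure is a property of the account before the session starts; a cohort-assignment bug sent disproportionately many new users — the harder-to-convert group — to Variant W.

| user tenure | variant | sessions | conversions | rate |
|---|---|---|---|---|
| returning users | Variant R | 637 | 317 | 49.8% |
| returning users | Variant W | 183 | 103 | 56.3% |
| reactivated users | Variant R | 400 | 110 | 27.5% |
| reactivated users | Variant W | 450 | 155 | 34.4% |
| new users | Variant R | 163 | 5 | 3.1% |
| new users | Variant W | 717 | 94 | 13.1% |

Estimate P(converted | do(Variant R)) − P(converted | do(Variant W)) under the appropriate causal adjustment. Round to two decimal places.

Nothing the variant does changes user tenure; the imbalance is an allocation artefact. With user tenure also predicting the outcome, the pooled figure is confounded, and the within-stratum comparison is the causal one.
Adjusting over the population distribution of user tenure: 0.322·(0.498−0.563) + 0.333·(0.275−0.344) + 0.345·(0.031−0.131) = -0.079.

-0.08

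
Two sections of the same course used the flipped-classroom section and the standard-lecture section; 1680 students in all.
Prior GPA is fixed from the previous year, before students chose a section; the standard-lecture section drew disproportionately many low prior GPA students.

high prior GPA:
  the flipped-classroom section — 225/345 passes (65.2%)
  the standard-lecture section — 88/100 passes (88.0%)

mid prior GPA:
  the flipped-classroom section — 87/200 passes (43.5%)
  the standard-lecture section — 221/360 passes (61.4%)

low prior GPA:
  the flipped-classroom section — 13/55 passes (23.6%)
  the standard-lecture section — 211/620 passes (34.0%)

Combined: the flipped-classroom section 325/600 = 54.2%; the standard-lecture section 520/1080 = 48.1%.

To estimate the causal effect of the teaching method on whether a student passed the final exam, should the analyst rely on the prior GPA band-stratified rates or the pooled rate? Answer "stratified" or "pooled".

Prior GPA band differs across teaching methods for reasons unrelated to any effect of the teaching method itself, and it separately predicts the outcome — a classic confounder. We must compare within prior GPA band levels.
Within each level — high prior GPA: 65.2% vs 88.0%; mid prior GPA: 43.5% vs 61.4%; low prior GPA: 23.6% vs 34.0% — the standard-lecture section is higher every time.

stratified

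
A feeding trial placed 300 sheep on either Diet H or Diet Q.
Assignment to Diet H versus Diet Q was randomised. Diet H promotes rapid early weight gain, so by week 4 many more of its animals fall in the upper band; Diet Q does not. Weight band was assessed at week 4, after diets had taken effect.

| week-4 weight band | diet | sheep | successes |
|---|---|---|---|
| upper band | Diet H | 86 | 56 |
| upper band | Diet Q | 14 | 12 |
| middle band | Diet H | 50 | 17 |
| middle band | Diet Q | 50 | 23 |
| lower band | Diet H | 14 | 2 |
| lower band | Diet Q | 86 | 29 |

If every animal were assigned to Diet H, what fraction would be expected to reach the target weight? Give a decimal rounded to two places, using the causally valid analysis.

0.50

Diet Q is higher inside every week-4 weight band stratum but Diet H is higher in aggregate. Whether to stratify depends on how week-4 weight band relates to the diet.
Week-4 weight band is downstream of the diet. One should not condition on a consequence of treatment, so the overall rates are the right comparison.
So P(outcome | do(Diet H)) is just the pooled rate for Diet H: 75/150 = 0.500.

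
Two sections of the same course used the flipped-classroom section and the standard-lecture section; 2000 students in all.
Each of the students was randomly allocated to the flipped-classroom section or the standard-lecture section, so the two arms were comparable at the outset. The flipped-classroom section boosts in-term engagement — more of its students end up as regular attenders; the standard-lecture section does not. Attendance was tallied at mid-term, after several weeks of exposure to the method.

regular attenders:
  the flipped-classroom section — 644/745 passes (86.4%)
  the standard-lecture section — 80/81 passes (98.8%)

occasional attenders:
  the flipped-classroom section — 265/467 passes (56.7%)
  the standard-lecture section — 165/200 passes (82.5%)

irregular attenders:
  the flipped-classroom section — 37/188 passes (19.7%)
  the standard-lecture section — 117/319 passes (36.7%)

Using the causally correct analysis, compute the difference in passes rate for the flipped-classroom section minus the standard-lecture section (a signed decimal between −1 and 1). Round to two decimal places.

Mid-term attendance lies on the pathway teaching method → mid-term attendance → outcome, so adjusting for it blocks the indirect effect. For the total causal effect of teaching method, use the unadjusted pooled rates.
The causal difference is the pooled difference: 0.676 − 0.603 = +0.072.

+0.07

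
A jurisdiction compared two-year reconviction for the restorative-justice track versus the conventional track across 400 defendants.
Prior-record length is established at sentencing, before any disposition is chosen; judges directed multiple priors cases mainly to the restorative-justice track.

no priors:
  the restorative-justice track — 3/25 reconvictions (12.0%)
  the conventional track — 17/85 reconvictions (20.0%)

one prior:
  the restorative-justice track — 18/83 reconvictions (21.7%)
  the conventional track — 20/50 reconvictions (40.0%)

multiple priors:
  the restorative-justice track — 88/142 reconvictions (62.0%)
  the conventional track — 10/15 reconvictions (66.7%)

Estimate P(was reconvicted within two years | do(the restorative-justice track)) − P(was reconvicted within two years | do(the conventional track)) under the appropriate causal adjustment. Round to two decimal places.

Prior-record length is set before the disposition has any effect — it is not caused by the disposition — and it independently drives the outcome. That makes it a confounder, so the causal comparison is within prior-record length levels.
Adjusting over the population distribution of prior-record length: 0.275·(0.120−0.200) + 0.333·(0.217−0.400) + 0.393·(0.620−0.667) = -0.101.

-0.10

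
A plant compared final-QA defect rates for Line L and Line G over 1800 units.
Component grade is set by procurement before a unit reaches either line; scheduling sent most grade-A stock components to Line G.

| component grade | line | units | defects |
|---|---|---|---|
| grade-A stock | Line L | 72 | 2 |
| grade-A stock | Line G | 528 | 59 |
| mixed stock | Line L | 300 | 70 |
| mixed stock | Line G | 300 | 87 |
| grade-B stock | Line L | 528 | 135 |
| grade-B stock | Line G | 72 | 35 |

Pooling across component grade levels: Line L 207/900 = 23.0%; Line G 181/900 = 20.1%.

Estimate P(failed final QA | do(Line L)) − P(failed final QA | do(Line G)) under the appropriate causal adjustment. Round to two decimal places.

-0.12

The stratified and pooled comparisons disagree (Line L wins within each component grade; Line G wins overall), so the answer turns on the causal role of component grade.
Since component grade is a pre-existing factor (not a product of the line) and it affects the outcome on its own, it is a confounder. The stratified rates, not the pooled rate, identify the causal effect.
Adjusting over the population distribution of component grade: 0.333·(0.028−0.112) + 0.333·(0.233−0.290) + 0.333·(0.256−0.486) = -0.124.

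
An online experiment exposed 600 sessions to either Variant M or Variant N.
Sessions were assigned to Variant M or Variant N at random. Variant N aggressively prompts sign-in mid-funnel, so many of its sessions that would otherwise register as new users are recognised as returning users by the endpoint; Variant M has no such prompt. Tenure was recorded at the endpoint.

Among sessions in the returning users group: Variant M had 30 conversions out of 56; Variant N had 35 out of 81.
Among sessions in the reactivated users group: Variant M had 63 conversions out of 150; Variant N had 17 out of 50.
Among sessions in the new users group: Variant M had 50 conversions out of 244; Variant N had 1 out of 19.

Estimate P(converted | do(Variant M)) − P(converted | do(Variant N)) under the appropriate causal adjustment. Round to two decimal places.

-0.04

User tenure here is a post-treatment variable shaped by the variant; conditioning on it would introduce bias rather than remove it. The overall comparison is the causal one.
The causal difference is the pooled difference: 0.318 − 0.353 = -0.036.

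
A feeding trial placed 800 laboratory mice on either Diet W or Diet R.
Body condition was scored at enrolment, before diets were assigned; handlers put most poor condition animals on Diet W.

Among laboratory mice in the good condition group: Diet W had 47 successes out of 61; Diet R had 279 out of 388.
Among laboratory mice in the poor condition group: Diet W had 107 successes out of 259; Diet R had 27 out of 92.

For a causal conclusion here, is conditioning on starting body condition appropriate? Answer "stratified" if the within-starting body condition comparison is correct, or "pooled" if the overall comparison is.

stratified

Diet W is higher inside every starting body condition stratum but Diet R is higher in aggregate. Whether to stratify depends on how starting body condition relates to the diet.
Nothing the diet does changes starting body condition; the imbalance is an allocation artefact. With starting body condition also predicting the outcome, the pooled figure is confounded, and the within-stratum comparison is the causal one.
Within each level — good condition: 77.0% vs 71.9%; poor condition: 41.3% vs 29.3% — Diet W is higher every time.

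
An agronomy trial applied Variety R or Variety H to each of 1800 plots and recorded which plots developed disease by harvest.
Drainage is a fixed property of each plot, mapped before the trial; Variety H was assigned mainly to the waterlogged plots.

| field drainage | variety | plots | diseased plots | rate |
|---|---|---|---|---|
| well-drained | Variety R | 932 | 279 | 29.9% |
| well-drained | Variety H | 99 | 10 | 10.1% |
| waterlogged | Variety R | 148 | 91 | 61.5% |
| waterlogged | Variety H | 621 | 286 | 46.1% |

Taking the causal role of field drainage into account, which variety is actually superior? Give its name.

The field drainage-specific comparison favours Variety H throughout, but the pooled figures favour Variety R. The question is whether to condition on field drainage.
Field drainage satisfies the back-door criterion: it is not a descendant of the variety, and it blocks the spurious path from variety to outcome. Adjusting for it (i.e., using the within-field drainage rates) gives the causal effect.
Within each level — well-drained: 29.9% vs 10.1%; waterlogged: 61.5% vs 46.1% — Variety H is lower every time.

Variety H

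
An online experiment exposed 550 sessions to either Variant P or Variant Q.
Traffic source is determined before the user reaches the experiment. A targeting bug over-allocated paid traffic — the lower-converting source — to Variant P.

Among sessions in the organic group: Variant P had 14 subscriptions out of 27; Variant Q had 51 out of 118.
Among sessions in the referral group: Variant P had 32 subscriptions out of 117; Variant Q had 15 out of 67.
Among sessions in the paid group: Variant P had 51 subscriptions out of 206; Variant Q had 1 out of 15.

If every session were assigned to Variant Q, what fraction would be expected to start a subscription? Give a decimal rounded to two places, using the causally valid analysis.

0.22

Within every traffic source level Variant P has the higher rate, yet pooled Variant Q does — Simpson's reversal.
Traffic source differs across variants for reasons unrelated to any effect of the variant itself, and it separately predicts the outcome — a classic confounder. We must compare within traffic source levels.
Standardising Variant Q to the population traffic source mix: 0.264·51/118 + 0.335·15/67 + 0.402·1/15 = 0.216.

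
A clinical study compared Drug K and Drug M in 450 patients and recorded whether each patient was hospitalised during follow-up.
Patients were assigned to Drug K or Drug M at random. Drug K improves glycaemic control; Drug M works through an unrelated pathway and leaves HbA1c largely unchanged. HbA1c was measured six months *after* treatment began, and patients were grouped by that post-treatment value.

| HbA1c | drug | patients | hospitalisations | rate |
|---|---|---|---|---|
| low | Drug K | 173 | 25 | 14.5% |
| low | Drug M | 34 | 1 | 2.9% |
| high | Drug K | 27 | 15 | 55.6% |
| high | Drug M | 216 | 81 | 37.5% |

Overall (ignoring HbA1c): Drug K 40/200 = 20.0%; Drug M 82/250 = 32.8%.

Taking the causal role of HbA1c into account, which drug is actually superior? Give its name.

Drug M is lower inside every HbA1c stratum but Drug K is lower in aggregate. Whether to stratify depends on how HbA1c relates to the drug.
HbA1c here is a post-treatment variable shaped by the drug; conditioning on it would introduce bias rather than remove it. The overall comparison is the causal one.
Pooled: Drug K 20.0% vs Drug M 32.8%; Drug K is lower overall.

Drug K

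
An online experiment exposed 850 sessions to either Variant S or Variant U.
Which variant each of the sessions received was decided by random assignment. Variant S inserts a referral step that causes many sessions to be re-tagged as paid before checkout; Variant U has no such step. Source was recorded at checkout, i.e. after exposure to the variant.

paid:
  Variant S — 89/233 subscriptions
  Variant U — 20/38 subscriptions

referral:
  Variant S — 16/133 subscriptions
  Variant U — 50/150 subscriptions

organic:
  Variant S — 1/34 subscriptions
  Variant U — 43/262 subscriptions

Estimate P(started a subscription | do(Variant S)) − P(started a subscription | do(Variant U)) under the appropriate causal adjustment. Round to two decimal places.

Stratifying would compare variants among sessions the variants themselves sorted into traffic source groups — a form of selection on an intermediate. The unconditioned pooled rates give the total causal effect.
The causal difference is the pooled difference: 0.265 − 0.251 = +0.014.

+0.01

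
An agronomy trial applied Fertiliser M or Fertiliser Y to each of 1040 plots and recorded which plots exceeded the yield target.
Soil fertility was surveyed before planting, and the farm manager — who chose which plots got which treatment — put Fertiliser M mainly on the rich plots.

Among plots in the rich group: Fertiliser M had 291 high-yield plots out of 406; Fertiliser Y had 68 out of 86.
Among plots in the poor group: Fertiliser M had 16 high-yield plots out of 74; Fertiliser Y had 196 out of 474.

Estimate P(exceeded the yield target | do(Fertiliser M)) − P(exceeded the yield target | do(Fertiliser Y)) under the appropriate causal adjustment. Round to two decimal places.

-0.14

Nothing the fertiliser does changes soil fertility; the imbalance is an allocation artefact. With soil fertility also predicting the outcome, the pooled figure is confounded, and the within-stratum comparison is the causal one.
Adjusting over the population distribution of soil fertility: 0.473·(0.717−0.791) + 0.527·(0.216−0.414) = -0.139.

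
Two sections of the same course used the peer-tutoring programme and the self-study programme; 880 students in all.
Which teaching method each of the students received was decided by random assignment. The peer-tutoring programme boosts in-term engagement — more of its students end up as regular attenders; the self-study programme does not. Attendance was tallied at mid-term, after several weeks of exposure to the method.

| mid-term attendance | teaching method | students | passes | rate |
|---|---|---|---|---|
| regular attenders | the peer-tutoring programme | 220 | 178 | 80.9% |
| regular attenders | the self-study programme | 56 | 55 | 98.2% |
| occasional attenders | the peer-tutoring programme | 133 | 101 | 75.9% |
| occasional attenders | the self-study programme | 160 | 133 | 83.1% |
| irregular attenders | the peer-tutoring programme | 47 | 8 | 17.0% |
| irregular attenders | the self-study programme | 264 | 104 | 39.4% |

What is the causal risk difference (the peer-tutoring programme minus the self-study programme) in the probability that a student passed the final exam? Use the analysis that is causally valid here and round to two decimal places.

The stratified and pooled comparisons disagree (the self-study programme wins within each mid-term attendance; the peer-tutoring programme wins overall), so the answer turns on the causal role of mid-term attendance.
The distribution of mid-term attendance is itself part of what the teaching method does — it is an intermediate outcome. Holding it fixed would remove that part of the effect; the total effect is the pooled difference.
The causal difference is the pooled difference: 0.718 − 0.608 = +0.109.

+0.11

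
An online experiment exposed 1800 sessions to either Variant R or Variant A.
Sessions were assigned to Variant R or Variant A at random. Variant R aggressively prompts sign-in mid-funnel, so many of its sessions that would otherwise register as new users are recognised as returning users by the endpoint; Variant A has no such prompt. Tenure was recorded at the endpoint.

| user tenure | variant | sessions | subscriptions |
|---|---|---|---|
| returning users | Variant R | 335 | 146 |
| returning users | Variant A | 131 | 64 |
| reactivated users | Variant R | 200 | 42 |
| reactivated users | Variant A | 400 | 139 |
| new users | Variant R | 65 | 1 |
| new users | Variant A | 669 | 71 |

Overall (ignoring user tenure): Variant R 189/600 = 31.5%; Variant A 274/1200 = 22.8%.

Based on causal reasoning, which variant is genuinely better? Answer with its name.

User tenure lies on the pathway variant → user tenure → outcome, so adjusting for it blocks the indirect effect. For the total causal effect of variant, use the unadjusted pooled rates.
Pooled: Variant R 31.5% vs Variant A 22.8%; Variant R is higher overall.

Variant R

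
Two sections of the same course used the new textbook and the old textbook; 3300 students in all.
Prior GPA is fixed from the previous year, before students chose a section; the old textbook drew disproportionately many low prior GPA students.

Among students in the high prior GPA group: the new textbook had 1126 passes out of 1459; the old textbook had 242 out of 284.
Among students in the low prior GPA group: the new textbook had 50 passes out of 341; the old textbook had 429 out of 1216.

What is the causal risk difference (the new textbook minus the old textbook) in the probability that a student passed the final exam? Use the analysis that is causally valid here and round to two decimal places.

-0.14

The stratified and pooled comparisons disagree (the old textbook wins within each prior GPA band; the new textbook wins overall), so the answer turns on the causal role of prior GPA band.
The imbalance in prior GPA band arose from how students were allocated, not from anything the teaching method did; and prior GPA band independently affects the outcome. The pooled gap is confounded — condition on prior GPA band.
Adjusting over the population distribution of prior GPA band: 0.528·(0.772−0.852) + 0.472·(0.147−0.353) = -0.140.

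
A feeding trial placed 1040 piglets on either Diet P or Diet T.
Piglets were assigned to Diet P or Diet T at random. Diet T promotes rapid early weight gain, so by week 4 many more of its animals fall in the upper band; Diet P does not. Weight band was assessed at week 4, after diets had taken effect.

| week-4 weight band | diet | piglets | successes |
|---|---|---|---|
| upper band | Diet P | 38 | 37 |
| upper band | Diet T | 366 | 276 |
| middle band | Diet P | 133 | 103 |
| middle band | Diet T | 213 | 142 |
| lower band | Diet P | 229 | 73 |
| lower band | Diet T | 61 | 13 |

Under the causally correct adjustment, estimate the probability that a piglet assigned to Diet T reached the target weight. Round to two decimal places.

0.67

Within every week-4 weight band level Diet P has the higher rate, yet pooled Diet T does — Simpson's reversal.
Week-4 weight band is recorded after the diet and is itself shifted by it — it sits on the causal path from diet to outcome. Conditioning on a mediator would strip out part of the effect we want; the pooled comparison gives the total causal effect.
So P(outcome | do(Diet T)) is just the pooled rate for Diet T: 431/640 = 0.673.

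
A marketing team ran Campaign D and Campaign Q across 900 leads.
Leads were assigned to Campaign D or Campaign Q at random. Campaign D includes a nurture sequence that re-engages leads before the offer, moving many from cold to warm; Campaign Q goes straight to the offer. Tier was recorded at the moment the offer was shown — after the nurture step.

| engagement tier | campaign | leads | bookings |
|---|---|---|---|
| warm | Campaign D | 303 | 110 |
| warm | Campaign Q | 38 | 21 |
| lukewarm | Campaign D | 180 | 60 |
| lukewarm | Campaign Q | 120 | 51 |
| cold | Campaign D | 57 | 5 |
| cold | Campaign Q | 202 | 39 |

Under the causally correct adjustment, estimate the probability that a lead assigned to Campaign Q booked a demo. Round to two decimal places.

0.31

Stratifying would compare campaigns among leads the campaigns themselves sorted into engagement tier groups — a form of selection on an intermediate. The unconditioned pooled rates give the total causal effect.
So P(outcome | do(Campaign Q)) is just the pooled rate for Campaign Q: 111/360 = 0.308.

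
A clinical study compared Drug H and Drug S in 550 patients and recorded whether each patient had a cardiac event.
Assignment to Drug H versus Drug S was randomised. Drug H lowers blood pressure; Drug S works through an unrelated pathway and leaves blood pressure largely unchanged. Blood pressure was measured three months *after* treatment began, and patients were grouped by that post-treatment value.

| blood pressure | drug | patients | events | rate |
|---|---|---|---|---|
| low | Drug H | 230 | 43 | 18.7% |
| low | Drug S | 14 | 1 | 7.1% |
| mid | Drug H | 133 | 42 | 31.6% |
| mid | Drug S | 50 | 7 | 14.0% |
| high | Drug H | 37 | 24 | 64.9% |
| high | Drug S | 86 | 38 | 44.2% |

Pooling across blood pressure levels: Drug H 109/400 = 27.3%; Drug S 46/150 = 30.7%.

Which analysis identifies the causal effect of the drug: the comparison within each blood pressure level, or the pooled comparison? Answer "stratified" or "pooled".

Blood pressure is downstream of the drug. One should not condition on a consequence of treatment, so the overall rates are the right comparison.
Pooled: Drug H 27.3% vs Drug S 30.7%; Drug H is lower overall.

pooled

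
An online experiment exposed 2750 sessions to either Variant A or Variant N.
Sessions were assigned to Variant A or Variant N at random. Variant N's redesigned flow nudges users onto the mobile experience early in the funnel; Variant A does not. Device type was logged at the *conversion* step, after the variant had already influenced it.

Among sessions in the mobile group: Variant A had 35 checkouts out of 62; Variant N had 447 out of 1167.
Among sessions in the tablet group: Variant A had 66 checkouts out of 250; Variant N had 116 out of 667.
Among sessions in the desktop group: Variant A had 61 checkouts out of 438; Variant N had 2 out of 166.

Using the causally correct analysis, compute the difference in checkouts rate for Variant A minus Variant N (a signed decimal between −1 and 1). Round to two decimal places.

-0.07

The distribution of device type is itself part of what the variant does — it is an intermediate outcome. Holding it fixed would remove that part of the effect; the total effect is the pooled difference.
The causal difference is the pooled difference: 0.216 − 0.282 = -0.067.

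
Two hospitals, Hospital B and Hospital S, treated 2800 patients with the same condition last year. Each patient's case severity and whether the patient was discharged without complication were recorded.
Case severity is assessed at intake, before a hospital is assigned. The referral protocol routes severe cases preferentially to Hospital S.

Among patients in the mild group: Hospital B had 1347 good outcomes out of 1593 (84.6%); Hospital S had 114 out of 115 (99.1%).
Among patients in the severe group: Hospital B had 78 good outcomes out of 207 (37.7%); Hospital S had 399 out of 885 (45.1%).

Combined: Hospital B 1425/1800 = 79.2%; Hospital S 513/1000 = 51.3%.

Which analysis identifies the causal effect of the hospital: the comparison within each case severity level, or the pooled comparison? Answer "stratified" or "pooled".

stratified

The stratified and pooled comparisons disagree (Hospital S wins within each case severity; Hospital B wins overall), so the answer turns on the causal role of case severity.
Here case severity is a common cause — it drives both which hospital a case falls under and the outcome. The crude comparison mixes populations; the stratum-specific rates are the causally relevant ones.
Within each level — mild: 84.6% vs 99.1%; severe: 37.7% vs 45.1% — Hospital S is higher every time.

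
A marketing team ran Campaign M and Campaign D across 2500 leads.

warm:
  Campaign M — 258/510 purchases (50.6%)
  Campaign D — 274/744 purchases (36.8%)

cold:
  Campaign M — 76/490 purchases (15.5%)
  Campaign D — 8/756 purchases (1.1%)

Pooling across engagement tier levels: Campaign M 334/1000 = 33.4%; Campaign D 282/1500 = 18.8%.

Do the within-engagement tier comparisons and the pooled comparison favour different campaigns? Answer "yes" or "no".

no

Within each engagement tier level (warm 50.6% vs 36.8%; cold 15.5% vs 1.1%), Campaign M has the higher rate every time. Pooled: 33.4% vs 18.8% — Campaign M has the higher rate overall. They agree.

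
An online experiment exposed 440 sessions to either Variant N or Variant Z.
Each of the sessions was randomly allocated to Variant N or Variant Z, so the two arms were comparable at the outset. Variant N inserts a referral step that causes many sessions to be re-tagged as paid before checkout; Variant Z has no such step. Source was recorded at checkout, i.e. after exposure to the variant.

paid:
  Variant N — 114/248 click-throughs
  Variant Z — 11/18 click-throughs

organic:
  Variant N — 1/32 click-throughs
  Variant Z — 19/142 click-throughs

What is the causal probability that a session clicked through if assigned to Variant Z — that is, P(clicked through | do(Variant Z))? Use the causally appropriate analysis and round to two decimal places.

The distribution of traffic source is itself part of what the variant does — it is an intermediate outcome. Holding it fixed would remove that part of the effect; the total effect is the pooled difference.
So P(outcome | do(Variant Z)) is just the pooled rate for Variant Z: 30/160 = 0.188.

0.19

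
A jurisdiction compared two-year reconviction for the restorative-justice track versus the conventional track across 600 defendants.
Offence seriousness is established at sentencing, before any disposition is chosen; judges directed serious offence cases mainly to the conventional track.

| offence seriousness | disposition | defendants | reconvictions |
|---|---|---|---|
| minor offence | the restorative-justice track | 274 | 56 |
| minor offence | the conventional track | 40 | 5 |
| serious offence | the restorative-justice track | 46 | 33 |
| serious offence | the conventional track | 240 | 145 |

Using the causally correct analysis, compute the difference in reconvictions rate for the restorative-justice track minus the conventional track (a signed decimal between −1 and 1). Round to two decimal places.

The stratified and pooled comparisons disagree (the conventional track wins within each offence seriousness; the restorative-justice track wins overall), so the answer turns on the causal role of offence seriousness.
Offence seriousness is set before the disposition has any effect — it is not caused by the disposition — and it independently drives the outcome. That makes it a confounder, so the causal comparison is within offence seriousness levels.
Adjusting over the population distribution of offence seriousness: 0.523·(0.204−0.125) + 0.477·(0.717−0.604) = +0.096.

+0.10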